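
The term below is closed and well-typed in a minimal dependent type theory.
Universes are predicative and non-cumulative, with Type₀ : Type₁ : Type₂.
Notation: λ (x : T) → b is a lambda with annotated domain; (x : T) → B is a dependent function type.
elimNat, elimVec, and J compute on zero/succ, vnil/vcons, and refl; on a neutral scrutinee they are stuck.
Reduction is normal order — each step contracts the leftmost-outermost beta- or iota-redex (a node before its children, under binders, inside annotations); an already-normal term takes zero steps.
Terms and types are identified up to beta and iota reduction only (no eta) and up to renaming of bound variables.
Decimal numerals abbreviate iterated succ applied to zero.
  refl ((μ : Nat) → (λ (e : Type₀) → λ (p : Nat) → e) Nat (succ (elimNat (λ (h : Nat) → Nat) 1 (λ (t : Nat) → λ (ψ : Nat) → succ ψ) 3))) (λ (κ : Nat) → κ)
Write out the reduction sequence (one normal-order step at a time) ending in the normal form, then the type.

reduction (normal order):
  refl ((μ : Nat) → (λ (e : Type₀) → λ (p : Nat) → e) Nat (succ (elimNat (λ (h : Nat) → Nat) 1 (λ (t : Nat) → λ (ψ : Nat) → succ ψ) 3))) (λ (κ : Nat) → κ)
  ~> refl ((μ : Nat) → (λ (e : Nat) → Nat) (succ (elimNat (λ (p : Nat) → Nat) 1 (λ (h : Nat) → λ (t : Nat) → succ t) 3))) (λ (ψ : Nat) → ψ)
  ~> refl ((μ : Nat) → Nat) (λ (e : Nat) → e)
type:
  Eq ((μ : Nat) → Nat) (λ (e : Nat) → e) (λ (p : Nat) → p)


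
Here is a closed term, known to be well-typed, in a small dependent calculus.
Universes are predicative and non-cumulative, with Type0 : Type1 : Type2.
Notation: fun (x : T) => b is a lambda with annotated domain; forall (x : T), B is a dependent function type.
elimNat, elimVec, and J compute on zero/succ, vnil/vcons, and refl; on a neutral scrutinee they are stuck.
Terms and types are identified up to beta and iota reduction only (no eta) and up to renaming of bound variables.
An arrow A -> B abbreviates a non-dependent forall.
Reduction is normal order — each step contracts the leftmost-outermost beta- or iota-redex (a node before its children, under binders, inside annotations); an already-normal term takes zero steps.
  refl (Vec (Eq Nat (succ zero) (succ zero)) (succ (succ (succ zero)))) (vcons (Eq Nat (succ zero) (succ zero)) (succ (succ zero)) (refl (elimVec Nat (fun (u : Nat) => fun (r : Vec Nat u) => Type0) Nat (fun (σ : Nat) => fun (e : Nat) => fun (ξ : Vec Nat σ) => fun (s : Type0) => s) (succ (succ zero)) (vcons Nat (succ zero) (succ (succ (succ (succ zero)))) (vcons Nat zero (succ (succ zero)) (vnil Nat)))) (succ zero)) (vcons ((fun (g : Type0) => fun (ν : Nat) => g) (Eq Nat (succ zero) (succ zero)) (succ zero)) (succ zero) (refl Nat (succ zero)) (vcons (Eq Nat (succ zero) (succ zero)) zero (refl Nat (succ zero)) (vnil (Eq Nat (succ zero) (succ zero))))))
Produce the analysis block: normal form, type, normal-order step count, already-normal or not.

resulting normal form:
  refl (Vec (Eq Nat (succ zero) (succ zero)) (succ (succ (succ zero)))) (vcons (Eq Nat (succ zero) (succ zero)) (succ (succ zero)) (refl Nat (succ zero)) (vcons (Eq Nat (succ zero) (succ zero)) (succ zero) (refl Nat (succ zero)) (vcons (Eq Nat (succ zero) (succ zero)) zero (refl Nat (succ zero)) (vnil (Eq Nat (succ zero) (succ zero))))))
the term's type:
  Eq (Vec (Eq Nat (succ zero) (succ zero)) (succ (succ (succ zero)))) (vcons (Eq Nat (succ zero) (succ zero)) (succ (succ zero)) (refl Nat (succ zero)) (vcons (Eq Nat (succ zero) (succ zero)) (succ zero) (refl Nat (succ zero)) (vcons (Eq Nat (succ zero) (succ zero)) zero (refl Nat (succ zero)) (vnil (Eq Nat (succ zero) (succ zero)))))) (vcons (Eq Nat (succ zero) (succ zero)) (succ (succ zero)) (refl Nat (succ zero)) (vcons (Eq Nat (succ zero) (succ zero)) (succ zero) (refl Nat (succ zero)) (vcons (Eq Nat (succ zero) (succ zero)) zero (refl Nat (succ zero)) (vnil (Eq Nat (succ zero) (succ zero))))))
normal-order step count: 13
started in normal form: no
first contracted redex: an elimVec iota-redex


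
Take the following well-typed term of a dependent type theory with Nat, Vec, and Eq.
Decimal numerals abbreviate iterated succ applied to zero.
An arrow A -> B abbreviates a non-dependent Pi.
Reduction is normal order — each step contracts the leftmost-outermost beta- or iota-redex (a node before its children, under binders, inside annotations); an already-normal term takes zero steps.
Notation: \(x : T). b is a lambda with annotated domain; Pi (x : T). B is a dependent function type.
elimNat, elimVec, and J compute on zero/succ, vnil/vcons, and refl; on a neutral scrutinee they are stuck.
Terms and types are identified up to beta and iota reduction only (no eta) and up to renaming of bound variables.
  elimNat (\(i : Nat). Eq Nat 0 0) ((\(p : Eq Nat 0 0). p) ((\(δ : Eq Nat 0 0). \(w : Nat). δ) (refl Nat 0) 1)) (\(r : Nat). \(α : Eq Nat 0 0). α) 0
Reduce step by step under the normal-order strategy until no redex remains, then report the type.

reduction (normal order):
  elimNat (\(i : Nat). Eq Nat 0 0) ((\(p : Eq Nat 0 0). p) ((\(δ : Eq Nat 0 0). \(w : Nat). δ) (refl Nat 0) 1)) (\(r : Nat). \(α : Eq Nat 0 0). α) 0
  ~> (\(i : Eq Nat 0 0). i) ((\(p : Eq Nat 0 0). \(δ : Nat). p) (refl Nat 0) 1)
  ~> (\(i : Eq Nat 0 0). \(p : Nat). i) (refl Nat 0) 1
  ~> (\(i : Nat). refl Nat 0) 1
  ~> refl Nat 0
inferred type:
  Eq Nat 0 0


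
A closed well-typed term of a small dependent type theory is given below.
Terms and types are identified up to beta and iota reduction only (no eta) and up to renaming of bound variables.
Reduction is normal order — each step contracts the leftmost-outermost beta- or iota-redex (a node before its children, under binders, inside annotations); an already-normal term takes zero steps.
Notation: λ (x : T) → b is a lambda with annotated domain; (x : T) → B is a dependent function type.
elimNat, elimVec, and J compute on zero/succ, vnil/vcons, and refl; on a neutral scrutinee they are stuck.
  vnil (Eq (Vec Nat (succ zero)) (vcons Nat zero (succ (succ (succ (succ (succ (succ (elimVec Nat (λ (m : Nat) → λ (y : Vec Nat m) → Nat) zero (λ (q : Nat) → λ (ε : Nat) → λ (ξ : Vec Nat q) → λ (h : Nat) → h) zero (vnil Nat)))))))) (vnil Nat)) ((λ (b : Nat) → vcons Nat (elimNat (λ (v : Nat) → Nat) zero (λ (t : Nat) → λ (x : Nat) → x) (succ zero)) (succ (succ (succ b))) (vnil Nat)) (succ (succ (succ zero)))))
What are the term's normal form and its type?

resulting normal form:
  vnil (Eq (Vec Nat (succ zero)) (vcons Nat zero (succ (succ (succ (succ (succ (succ zero)))))) (vnil Nat)) (vcons Nat zero (succ (succ (succ (succ (succ (succ zero)))))) (vnil Nat)))
the term's type:
  Vec (Eq (Vec Nat (succ zero)) (vcons Nat zero (succ (succ (succ (succ (succ (succ zero)))))) (vnil Nat)) (vcons Nat zero (succ (succ (succ (succ (succ (succ zero)))))) (vnil Nat))) zero
observation: 6 normal-order steps separate the term from its normal form.


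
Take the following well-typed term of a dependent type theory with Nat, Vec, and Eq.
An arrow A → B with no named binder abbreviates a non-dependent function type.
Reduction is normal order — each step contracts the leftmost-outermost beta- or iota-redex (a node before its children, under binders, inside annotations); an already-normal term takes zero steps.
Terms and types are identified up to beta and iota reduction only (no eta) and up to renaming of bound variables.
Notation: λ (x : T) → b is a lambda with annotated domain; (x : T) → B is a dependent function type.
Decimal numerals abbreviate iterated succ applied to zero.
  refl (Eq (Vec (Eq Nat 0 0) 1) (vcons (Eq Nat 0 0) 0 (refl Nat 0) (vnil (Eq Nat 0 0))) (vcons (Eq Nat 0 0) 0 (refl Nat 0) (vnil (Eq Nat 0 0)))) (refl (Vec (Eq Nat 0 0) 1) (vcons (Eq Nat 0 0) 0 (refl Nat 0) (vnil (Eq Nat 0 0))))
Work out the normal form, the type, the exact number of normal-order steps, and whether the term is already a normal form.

reduced normal form:
  refl (Eq (Vec (Eq Nat 0 0) 1) (vcons (Eq Nat 0 0) 0 (refl Nat 0) (vnil (Eq Nat 0 0))) (vcons (Eq Nat 0 0) 0 (refl Nat 0) (vnil (Eq Nat 0 0)))) (refl (Vec (Eq Nat 0 0) 1) (vcons (Eq Nat 0 0) 0 (refl Nat 0) (vnil (Eq Nat 0 0))))
inferred type:
  Eq (Eq (Vec (Eq Nat 0 0) 1) (vcons (Eq Nat 0 0) 0 (refl Nat 0) (vnil (Eq Nat 0 0))) (vcons (Eq Nat 0 0) 0 (refl Nat 0) (vnil (Eq Nat 0 0)))) (refl (Vec (Eq Nat 0 0) 1) (vcons (Eq Nat 0 0) 0 (refl Nat 0) (vnil (Eq Nat 0 0)))) (refl (Vec (Eq Nat 0 0) 1) (vcons (Eq Nat 0 0) 0 (refl Nat 0) (vnil (Eq Nat 0 0))))
reduction steps (normal order): 0
already normal: yes


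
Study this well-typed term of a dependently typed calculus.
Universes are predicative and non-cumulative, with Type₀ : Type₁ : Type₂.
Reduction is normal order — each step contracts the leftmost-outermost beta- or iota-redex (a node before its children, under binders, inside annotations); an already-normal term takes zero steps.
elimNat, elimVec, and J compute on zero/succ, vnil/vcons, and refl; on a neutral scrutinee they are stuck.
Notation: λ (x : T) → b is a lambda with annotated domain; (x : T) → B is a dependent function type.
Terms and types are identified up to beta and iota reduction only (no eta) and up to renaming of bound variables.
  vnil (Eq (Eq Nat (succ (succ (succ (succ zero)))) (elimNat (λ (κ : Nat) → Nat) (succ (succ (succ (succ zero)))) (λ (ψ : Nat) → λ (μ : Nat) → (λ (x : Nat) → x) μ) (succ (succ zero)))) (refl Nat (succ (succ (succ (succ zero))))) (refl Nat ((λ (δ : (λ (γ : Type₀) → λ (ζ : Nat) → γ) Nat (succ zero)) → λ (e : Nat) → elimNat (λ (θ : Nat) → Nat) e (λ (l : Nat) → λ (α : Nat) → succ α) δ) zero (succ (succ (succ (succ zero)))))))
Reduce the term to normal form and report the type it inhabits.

resulting normal form:
  vnil (Eq (Eq Nat (succ (succ (succ (succ zero)))) (succ (succ (succ (succ zero))))) (refl Nat (succ (succ (succ (succ zero))))) (refl Nat (succ (succ (succ (succ zero))))))
the term's type:
  Vec (Eq (Eq Nat (succ (succ (succ (succ zero)))) (succ (succ (succ (succ zero))))) (refl Nat (succ (succ (succ (succ zero))))) (refl Nat (succ (succ (succ (succ zero)))))) zero
observation: the first redex contracted is an elimNat iota-redex; the normal form is reached in 12 normal-order steps.


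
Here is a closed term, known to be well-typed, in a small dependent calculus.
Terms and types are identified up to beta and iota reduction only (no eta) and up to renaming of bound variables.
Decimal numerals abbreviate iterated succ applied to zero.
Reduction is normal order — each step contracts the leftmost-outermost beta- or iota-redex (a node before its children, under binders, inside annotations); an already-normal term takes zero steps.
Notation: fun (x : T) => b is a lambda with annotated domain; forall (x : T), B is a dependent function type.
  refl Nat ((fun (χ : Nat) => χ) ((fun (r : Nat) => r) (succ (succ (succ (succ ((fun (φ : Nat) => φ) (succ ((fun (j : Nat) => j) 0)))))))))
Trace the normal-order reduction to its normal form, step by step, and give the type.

normal-order reduction sequence:
  refl Nat ((fun (χ : Nat) => χ) ((fun (r : Nat) => r) (succ (succ (succ (succ ((fun (φ : Nat) => φ) (succ ((fun (j : Nat) => j) 0)))))))))
  ~> refl Nat ((fun (χ : Nat) => χ) (succ (succ (succ (succ ((fun (r : Nat) => r) (succ ((fun (φ : Nat) => φ) 0))))))))
  ~> refl Nat (succ (succ (succ (succ ((fun (χ : Nat) => χ) (succ ((fun (r : Nat) => r) 0)))))))
  ~> refl Nat (succ (succ (succ (succ (succ ((fun (χ : Nat) => χ) 0))))))
  ~> refl Nat 5
the term's type:
  Eq Nat 5 5


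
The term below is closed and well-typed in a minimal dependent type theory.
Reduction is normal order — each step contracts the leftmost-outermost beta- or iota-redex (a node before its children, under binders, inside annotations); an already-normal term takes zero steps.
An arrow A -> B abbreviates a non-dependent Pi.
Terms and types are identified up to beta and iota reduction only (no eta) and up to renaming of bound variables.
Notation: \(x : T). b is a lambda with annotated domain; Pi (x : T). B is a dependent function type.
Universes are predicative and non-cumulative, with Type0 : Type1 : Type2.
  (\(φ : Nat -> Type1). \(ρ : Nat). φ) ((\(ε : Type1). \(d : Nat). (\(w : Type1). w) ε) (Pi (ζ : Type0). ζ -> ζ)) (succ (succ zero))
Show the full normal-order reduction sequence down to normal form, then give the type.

reduction (normal order):
  (\(φ : Nat -> Type1). \(ρ : Nat). φ) ((\(ε : Type1). \(d : Nat). (\(w : Type1). w) ε) (Pi (ζ : Type0). ζ -> ζ)) (succ (succ zero))
  ~> (\(φ : Nat). (\(ρ : Type1). \(ε : Nat). (\(d : Type1). d) ρ) (Pi (w : Type0). w -> w)) (succ (succ zero))
  ~> (\(φ : Type1). \(ρ : Nat). (\(ε : Type1). ε) φ) (Pi (d : Type0). d -> d)
  ~> \(φ : Nat). (\(ρ : Type1). ρ) (Pi (ε : Type0). ε -> ε)
  ~> \(φ : Nat). Pi (ρ : Type0). ρ -> ρ
type:
  Nat -> Type1


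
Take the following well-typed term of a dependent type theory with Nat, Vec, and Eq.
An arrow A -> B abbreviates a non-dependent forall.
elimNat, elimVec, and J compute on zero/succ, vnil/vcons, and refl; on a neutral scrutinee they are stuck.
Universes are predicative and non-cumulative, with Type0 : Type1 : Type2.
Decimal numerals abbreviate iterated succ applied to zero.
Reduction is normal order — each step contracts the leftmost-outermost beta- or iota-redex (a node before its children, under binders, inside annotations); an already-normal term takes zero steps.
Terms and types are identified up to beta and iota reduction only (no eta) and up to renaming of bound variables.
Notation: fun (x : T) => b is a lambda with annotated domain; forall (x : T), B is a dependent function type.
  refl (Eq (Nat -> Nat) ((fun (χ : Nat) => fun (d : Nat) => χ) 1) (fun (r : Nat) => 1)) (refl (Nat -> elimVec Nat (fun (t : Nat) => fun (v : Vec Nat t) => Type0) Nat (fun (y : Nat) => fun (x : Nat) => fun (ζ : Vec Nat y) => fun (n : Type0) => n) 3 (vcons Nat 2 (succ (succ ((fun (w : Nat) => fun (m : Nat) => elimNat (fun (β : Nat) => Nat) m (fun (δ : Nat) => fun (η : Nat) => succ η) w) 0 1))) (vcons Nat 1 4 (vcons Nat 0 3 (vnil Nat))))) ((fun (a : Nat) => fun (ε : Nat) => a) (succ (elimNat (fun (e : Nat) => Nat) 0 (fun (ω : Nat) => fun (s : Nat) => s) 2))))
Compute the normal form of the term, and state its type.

resulting normal form:
  refl (Eq (Nat -> Nat) (fun (χ : Nat) => 1) (fun (d : Nat) => 1)) (refl (Nat -> Nat) (fun (r : Nat) => 1))
inferred type:
  Eq (Eq (Nat -> Nat) (fun (χ : Nat) => 1) (fun (d : Nat) => 1)) (refl (Nat -> Nat) (fun (r : Nat) => 1)) (refl (Nat -> Nat) (fun (t : Nat) => 1))


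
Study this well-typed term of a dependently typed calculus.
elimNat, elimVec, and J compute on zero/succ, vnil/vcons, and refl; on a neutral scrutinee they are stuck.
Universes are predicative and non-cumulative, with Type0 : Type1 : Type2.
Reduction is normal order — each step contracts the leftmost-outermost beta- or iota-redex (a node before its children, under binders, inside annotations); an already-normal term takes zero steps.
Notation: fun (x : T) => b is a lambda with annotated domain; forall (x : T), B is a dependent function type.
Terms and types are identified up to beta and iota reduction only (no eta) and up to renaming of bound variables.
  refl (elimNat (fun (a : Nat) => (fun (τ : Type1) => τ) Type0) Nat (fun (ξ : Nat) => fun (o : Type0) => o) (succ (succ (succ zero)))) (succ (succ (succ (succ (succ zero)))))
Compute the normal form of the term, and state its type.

normal form:
  refl Nat (succ (succ (succ (succ (succ zero)))))
the term's type:
  Eq Nat (succ (succ (succ (succ (succ zero))))) (succ (succ (succ (succ (succ zero)))))
observation: the first redex contracted is an elimNat iota-redex; the normal form is reached in 10 normal-order steps.


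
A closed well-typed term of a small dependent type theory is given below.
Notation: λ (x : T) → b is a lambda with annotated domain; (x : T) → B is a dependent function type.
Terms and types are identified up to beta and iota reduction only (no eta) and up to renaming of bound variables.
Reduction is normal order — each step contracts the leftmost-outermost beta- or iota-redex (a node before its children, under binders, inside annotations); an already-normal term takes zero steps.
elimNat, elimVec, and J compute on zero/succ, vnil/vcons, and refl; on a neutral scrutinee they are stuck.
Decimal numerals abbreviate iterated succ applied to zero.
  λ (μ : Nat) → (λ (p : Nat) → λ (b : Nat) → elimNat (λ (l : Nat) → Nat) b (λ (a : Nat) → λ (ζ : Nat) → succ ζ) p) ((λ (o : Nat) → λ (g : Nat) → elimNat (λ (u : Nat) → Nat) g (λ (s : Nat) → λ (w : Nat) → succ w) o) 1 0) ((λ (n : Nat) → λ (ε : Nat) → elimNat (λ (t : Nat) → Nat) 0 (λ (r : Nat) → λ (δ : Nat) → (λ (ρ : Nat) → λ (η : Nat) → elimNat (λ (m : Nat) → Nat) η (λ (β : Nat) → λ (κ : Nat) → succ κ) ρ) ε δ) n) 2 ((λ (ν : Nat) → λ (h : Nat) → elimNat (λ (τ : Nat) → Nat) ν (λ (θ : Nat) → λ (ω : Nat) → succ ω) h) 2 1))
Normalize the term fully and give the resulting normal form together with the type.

resulting normal form:
  λ (μ : Nat) → 7
the term's type:
  (μ : Nat) → Nat


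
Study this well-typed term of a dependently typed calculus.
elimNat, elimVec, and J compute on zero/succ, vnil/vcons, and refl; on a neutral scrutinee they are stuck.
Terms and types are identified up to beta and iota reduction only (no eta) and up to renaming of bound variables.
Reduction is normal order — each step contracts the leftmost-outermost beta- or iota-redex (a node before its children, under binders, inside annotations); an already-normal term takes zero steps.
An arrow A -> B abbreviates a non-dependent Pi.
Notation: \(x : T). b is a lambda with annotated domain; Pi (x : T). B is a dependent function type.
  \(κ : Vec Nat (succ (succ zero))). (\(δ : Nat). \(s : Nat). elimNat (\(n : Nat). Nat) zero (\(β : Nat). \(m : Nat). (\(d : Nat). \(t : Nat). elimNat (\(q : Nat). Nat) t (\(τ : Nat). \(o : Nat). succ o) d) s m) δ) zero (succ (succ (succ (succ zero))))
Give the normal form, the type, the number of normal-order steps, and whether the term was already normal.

normal form:
  \(κ : Vec Nat (succ (succ zero))). zero
the term's type:
  Vec Nat (succ (succ zero)) -> Nat
reduction steps (normal order): 3
started in normal form: no
first contracted redex: a beta-redex


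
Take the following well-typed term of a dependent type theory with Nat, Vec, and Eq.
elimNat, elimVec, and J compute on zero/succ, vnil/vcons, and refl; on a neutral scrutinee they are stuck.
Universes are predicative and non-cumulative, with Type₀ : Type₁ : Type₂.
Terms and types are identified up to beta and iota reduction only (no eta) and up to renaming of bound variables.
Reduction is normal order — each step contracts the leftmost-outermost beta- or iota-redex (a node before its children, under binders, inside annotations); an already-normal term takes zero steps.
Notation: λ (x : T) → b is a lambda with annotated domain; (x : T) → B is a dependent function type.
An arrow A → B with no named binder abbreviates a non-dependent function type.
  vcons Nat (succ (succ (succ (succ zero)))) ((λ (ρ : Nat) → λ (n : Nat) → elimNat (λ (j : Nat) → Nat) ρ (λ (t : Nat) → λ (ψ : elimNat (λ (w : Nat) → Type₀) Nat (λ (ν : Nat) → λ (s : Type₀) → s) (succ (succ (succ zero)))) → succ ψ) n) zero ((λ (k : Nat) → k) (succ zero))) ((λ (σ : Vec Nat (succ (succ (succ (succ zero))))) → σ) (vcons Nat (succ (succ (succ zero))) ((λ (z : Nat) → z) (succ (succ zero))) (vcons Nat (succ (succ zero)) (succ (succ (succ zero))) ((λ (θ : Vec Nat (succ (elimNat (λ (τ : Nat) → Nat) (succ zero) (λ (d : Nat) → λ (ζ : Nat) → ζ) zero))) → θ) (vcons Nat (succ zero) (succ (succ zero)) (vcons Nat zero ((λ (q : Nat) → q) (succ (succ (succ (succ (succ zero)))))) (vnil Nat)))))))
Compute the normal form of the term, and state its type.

resulting normal form:
  vcons Nat (succ (succ (succ (succ zero)))) (succ zero) (vcons Nat (succ (succ (succ zero))) (succ (succ zero)) (vcons Nat (succ (succ zero)) (succ (succ (succ zero))) (vcons Nat (succ zero) (succ (succ zero)) (vcons Nat zero (succ (succ (succ (succ (succ zero))))) (vnil Nat)))))
type:
  Vec Nat (succ (succ (succ (succ (succ zero)))))
observation: reduction starts at a beta-redex, and 21 normal-order steps reach the normal form.


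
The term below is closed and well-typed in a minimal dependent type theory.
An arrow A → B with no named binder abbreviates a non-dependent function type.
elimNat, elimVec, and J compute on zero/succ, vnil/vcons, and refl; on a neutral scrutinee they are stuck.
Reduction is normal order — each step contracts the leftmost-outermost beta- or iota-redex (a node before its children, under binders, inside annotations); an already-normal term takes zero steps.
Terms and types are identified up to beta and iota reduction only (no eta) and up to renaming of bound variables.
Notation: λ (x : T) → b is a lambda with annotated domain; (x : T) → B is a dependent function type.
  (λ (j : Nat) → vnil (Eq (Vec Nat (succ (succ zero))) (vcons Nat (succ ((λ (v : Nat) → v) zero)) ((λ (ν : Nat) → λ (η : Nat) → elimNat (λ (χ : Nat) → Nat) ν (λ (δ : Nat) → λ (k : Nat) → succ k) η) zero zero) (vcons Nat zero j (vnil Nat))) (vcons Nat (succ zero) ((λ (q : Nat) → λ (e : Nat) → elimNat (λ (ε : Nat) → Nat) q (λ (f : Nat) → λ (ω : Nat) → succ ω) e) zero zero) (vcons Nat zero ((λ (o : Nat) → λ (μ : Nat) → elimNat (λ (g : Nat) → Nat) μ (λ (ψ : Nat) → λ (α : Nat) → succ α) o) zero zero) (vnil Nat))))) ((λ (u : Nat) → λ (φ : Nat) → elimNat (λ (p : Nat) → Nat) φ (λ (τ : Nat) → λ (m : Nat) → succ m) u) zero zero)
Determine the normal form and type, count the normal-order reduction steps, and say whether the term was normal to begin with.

normal form:
  vnil (Eq (Vec Nat (succ (succ zero))) (vcons Nat (succ zero) zero (vcons Nat zero zero (vnil Nat))) (vcons Nat (succ zero) zero (vcons Nat zero zero (vnil Nat))))
the term's type:
  Vec (Eq (Vec Nat (succ (succ zero))) (vcons Nat (succ zero) zero (vcons Nat zero zero (vnil Nat))) (vcons Nat (succ zero) zero (vcons Nat zero zero (vnil Nat)))) zero
reduction steps (normal order): 14
term was already normal: no
first redex: a beta-redex


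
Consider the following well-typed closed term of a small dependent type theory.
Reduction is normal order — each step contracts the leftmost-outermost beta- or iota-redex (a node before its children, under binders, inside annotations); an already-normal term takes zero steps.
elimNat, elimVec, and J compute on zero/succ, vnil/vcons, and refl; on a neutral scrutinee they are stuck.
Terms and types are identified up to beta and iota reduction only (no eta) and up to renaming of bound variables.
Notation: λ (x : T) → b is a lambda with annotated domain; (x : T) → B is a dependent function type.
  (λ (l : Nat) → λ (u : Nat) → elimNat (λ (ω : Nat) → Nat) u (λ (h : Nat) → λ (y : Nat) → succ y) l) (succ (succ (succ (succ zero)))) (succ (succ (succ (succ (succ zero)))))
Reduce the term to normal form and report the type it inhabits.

reduced normal form:
  succ (succ (succ (succ (succ (succ (succ (succ (succ zero))))))))
the term's type:
  Nat
observation: the first redex contracted is a beta-redex; the normal form is reached in 15 normal-order steps.


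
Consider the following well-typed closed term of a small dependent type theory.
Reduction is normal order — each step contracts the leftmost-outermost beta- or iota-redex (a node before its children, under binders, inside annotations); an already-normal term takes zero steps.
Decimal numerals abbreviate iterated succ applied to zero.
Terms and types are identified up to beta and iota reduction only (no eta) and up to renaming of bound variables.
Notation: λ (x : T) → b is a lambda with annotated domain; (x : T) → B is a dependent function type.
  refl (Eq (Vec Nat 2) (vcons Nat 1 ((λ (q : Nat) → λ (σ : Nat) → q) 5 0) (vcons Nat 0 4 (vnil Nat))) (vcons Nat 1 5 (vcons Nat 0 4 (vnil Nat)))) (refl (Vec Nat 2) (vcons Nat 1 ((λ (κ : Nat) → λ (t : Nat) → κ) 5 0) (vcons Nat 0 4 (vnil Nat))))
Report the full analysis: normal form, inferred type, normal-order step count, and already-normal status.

resulting normal form:
  refl (Eq (Vec Nat 2) (vcons Nat 1 5 (vcons Nat 0 4 (vnil Nat))) (vcons Nat 1 5 (vcons Nat 0 4 (vnil Nat)))) (refl (Vec Nat 2) (vcons Nat 1 5 (vcons Nat 0 4 (vnil Nat))))
type:
  Eq (Eq (Vec Nat 2) (vcons Nat 1 5 (vcons Nat 0 4 (vnil Nat))) (vcons Nat 1 5 (vcons Nat 0 4 (vnil Nat)))) (refl (Vec Nat 2) (vcons Nat 1 5 (vcons Nat 0 4 (vnil Nat)))) (refl (Vec Nat 2) (vcons Nat 1 5 (vcons Nat 0 4 (vnil Nat))))
steps to reach normal form (normal order): 4
term was already normal: no
first redex: a beta-redex


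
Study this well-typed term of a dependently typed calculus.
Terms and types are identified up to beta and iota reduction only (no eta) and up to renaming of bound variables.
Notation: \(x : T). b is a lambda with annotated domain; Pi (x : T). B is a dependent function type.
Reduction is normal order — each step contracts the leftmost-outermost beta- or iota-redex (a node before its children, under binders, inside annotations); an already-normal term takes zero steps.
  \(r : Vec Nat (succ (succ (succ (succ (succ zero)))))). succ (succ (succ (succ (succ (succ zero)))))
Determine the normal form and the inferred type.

reduced normal form:
  \(r : Vec Nat (succ (succ (succ (succ (succ zero)))))). succ (succ (succ (succ (succ (succ zero)))))
the term's type:
  Pi (r : Vec Nat (succ (succ (succ (succ (succ zero)))))). Nat
observation: the term is already in normal form.


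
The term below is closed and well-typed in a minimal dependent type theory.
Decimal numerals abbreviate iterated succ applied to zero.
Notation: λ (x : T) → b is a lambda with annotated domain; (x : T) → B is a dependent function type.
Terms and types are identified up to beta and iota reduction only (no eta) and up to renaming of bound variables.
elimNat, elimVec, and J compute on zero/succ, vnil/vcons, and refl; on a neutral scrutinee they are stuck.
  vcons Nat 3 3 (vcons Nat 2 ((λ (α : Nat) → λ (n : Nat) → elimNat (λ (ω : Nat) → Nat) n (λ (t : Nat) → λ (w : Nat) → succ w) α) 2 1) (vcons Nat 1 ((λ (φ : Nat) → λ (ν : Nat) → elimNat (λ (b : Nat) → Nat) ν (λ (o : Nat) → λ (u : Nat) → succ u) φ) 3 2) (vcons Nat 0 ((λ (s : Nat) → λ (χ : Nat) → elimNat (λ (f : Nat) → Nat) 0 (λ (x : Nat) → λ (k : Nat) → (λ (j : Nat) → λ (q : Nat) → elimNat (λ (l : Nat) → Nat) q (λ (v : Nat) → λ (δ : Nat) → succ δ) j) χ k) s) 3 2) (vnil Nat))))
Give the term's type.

the term's type:
  Vec Nat 4


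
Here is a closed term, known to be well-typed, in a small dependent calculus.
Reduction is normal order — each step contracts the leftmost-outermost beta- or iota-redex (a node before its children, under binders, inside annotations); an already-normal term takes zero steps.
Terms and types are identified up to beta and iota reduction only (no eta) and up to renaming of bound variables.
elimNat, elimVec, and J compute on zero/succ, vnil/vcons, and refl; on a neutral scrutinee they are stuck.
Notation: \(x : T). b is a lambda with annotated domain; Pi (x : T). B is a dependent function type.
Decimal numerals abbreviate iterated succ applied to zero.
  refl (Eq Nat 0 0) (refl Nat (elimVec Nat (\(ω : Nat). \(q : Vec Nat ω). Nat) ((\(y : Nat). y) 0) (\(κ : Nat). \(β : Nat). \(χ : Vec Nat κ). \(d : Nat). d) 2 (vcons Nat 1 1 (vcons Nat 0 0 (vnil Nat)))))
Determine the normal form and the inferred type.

normal form:
  refl (Eq Nat 0 0) (refl Nat 0)
the term's type:
  Eq (Eq Nat 0 0) (refl Nat 0) (refl Nat 0)


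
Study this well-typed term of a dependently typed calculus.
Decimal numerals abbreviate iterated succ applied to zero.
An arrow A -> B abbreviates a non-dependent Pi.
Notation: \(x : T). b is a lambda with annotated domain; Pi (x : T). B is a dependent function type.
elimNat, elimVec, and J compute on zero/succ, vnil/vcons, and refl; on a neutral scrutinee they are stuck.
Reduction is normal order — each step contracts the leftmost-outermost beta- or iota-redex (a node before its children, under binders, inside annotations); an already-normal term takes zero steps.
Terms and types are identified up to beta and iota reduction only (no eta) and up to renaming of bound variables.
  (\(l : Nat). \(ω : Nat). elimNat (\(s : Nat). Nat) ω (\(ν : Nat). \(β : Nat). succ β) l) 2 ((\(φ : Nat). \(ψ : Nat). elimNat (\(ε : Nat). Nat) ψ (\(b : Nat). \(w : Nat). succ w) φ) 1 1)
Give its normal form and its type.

normal form:
  4
type:
  Nat


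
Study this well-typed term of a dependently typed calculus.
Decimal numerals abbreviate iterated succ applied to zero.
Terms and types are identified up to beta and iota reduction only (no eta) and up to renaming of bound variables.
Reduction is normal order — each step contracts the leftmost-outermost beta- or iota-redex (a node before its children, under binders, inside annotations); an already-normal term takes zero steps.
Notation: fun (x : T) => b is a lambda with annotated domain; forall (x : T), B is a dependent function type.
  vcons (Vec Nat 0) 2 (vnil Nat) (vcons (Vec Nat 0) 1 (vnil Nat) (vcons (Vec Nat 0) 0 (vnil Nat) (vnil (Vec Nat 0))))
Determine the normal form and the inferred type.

normal form:
  vcons (Vec Nat 0) 2 (vnil Nat) (vcons (Vec Nat 0) 1 (vnil Nat) (vcons (Vec Nat 0) 0 (vnil Nat) (vnil (Vec Nat 0))))
type:
  Vec (Vec Nat 0) 3


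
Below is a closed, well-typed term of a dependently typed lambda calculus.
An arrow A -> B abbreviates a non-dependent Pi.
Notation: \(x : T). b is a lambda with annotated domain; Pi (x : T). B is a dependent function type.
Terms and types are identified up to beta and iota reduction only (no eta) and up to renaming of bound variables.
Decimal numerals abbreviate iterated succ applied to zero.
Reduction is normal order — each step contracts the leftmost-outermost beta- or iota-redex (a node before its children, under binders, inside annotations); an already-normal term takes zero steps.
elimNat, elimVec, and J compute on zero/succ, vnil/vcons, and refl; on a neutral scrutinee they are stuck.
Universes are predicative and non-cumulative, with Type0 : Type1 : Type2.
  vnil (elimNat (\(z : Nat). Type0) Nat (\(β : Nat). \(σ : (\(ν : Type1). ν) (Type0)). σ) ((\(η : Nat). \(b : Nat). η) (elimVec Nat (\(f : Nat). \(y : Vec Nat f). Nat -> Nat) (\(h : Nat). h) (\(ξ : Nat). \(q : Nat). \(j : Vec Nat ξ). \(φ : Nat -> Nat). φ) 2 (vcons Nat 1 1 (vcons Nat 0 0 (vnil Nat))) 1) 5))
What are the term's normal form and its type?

reduced normal form:
  vnil Nat
type:
  Vec Nat 0


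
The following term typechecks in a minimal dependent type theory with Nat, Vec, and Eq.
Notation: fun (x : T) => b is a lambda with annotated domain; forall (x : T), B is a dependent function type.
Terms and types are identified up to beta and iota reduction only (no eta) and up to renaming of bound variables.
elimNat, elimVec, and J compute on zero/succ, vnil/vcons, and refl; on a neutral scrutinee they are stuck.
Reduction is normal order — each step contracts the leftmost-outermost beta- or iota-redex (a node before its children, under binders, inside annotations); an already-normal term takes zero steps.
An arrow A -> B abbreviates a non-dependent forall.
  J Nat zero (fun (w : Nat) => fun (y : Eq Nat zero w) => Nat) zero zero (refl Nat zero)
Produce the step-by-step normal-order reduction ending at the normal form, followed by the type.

normal-order reduction sequence:
  J Nat zero (fun (w : Nat) => fun (y : Eq Nat zero w) => Nat) zero zero (refl Nat zero)
  ~> zero
the term's type:
  Nat


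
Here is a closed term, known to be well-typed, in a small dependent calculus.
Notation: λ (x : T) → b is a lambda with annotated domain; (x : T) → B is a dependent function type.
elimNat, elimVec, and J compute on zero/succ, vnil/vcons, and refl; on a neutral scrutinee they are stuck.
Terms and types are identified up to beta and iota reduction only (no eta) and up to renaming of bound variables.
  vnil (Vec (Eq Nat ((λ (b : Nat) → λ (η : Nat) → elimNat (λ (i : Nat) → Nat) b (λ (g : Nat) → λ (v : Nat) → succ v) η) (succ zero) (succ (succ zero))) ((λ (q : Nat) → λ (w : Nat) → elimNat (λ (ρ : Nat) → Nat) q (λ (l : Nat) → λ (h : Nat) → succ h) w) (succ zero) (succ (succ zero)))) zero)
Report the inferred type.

type:
  Vec (Vec (Eq Nat (succ (succ (succ zero))) (succ (succ (succ zero)))) zero) zero


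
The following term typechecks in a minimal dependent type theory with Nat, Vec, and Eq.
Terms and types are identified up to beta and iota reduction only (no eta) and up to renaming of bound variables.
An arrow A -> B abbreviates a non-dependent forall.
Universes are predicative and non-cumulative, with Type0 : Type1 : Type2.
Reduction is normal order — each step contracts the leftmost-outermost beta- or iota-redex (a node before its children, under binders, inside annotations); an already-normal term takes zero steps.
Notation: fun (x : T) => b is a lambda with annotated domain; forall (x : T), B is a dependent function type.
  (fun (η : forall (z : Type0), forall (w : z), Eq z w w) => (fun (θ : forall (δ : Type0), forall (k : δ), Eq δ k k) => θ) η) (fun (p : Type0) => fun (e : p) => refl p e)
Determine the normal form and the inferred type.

normal form:
  fun (η : Type0) => fun (z : η) => refl η z
type:
  forall (η : Type0), forall (z : η), Eq η z z


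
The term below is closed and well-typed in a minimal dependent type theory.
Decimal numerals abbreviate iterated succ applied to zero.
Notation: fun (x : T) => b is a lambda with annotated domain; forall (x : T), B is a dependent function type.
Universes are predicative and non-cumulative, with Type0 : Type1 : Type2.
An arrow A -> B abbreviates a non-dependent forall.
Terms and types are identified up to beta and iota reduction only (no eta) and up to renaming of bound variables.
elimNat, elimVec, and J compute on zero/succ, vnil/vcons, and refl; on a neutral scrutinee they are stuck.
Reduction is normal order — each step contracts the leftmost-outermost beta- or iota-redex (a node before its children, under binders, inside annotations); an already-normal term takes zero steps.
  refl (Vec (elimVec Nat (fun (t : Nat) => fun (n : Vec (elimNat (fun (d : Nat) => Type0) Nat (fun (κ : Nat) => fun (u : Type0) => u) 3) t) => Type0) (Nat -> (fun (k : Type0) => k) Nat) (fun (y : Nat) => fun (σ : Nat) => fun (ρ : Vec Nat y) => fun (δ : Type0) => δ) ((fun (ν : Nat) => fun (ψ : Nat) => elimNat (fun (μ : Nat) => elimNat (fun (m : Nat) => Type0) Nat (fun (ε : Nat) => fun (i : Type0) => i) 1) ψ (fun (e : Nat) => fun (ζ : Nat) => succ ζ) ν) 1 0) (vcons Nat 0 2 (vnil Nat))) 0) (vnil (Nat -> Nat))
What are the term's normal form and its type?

resulting normal form:
  refl (Vec (Nat -> Nat) 0) (vnil (Nat -> Nat))
type:
  Eq (Vec (Nat -> Nat) 0) (vnil (Nat -> Nat)) (vnil (Nat -> Nat))


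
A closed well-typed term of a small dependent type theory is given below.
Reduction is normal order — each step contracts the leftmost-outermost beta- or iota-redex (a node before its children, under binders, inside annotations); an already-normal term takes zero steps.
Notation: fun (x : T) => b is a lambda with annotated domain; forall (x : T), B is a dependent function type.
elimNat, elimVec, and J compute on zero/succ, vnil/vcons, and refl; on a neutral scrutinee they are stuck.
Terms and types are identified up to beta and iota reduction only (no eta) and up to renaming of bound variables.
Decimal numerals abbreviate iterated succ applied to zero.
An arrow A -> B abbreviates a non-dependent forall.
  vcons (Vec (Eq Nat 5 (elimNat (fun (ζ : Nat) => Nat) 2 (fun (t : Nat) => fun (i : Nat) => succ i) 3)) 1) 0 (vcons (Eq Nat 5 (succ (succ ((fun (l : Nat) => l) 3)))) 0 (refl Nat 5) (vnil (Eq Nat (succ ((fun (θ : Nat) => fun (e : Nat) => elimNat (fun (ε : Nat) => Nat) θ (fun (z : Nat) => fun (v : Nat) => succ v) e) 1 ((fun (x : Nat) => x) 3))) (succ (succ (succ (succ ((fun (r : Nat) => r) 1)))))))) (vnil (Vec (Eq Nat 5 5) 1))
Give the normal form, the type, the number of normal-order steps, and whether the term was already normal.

normal form:
  vcons (Vec (Eq Nat 5 5) 1) 0 (vcons (Eq Nat 5 5) 0 (refl Nat 5) (vnil (Eq Nat 5 5))) (vnil (Vec (Eq Nat 5 5) 1))
inferred type:
  Vec (Vec (Eq Nat 5 5) 1) 1
normal-order step count: 25
already normal: no
first contracted redex: an elimNat iota-redex


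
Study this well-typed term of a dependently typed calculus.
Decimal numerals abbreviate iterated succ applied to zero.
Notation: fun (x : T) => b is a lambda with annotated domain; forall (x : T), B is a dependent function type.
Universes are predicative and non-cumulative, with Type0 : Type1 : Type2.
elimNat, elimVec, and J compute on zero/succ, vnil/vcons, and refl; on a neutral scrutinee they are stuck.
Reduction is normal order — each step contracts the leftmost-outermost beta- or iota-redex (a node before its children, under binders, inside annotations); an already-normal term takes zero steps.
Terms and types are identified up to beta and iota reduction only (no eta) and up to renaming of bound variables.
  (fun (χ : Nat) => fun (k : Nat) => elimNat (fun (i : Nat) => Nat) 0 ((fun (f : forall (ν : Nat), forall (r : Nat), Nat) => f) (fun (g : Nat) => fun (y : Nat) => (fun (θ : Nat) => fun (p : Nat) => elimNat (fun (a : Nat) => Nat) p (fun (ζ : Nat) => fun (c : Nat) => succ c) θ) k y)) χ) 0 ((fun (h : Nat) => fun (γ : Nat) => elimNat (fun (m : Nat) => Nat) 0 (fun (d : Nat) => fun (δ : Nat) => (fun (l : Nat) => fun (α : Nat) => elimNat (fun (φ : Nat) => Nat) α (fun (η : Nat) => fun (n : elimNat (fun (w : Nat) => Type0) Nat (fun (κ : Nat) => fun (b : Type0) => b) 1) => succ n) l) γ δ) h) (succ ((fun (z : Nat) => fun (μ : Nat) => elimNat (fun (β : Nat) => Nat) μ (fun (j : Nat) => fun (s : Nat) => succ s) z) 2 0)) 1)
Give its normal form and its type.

normal form:
  0
type:
  Nat


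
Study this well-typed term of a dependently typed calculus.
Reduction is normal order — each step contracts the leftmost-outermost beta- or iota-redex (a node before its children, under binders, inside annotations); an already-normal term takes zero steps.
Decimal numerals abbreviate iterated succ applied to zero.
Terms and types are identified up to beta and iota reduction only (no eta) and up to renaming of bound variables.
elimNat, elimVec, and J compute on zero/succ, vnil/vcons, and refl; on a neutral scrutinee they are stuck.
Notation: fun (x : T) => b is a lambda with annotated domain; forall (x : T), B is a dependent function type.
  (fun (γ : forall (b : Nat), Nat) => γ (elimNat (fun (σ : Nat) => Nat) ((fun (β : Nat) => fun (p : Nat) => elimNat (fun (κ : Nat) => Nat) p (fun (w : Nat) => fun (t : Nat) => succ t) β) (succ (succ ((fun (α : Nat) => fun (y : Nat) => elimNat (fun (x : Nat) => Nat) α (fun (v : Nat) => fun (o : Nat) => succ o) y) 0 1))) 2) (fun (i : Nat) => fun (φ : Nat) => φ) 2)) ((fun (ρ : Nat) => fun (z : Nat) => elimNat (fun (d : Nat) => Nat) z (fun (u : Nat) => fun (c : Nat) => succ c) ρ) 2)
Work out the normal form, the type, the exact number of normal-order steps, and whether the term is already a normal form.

reduced normal form:
  7
the term's type:
  Nat
normal-order step count: 35
term was already normal: no
first redex: a beta-redex


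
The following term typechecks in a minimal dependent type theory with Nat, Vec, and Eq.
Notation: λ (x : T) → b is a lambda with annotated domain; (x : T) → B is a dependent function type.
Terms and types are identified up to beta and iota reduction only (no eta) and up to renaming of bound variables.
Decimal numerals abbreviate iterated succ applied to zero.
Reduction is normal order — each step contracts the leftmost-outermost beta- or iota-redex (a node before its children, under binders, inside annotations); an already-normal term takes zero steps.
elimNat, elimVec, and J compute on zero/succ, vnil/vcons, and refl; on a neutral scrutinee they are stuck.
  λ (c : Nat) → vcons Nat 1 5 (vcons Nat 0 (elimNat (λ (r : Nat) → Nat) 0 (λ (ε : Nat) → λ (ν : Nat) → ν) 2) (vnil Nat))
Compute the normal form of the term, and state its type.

normal form:
  λ (c : Nat) → vcons Nat 1 5 (vcons Nat 0 0 (vnil Nat))
the term's type:
  (c : Nat) → Vec Nat 2
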